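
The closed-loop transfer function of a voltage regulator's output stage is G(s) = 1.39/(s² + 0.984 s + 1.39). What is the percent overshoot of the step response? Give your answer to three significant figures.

%OS ≈ 23.6%

ω_n = √1.39 = 1.18 rad/s; ζ = 0.984/(2·1.18) = 0.417.
Overshoot: exp(−π·0.417/√(1−0.417²)) = 0.236, i.e. 23.6%.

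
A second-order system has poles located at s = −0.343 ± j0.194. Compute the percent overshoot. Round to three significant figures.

%OS ≈ 0.387%

|pole| = ω_n = √(0.343² + 0.194²) = 0.394 rad/s; ζ = cos θ = σ/ω_n = 0.870.
%OS = 100 e^{−πζ/√(1−ζ²)} with ζ = 0.870 gives 0.387%.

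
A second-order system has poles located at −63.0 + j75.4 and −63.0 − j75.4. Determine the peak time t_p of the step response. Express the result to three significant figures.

t_p = π/ω_d with ω_d = 75.4 (the imaginary part), so t_p = 0.0417 s.

t_p ≈ 0.0417 s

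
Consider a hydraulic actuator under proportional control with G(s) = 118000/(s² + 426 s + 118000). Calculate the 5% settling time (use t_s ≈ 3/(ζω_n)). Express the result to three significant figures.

t_s ≈ 0.0141 s

Comparing the denominator to s² + 2ζω_n s + ω_n²: ω_n = √118000 = 344 rad/s, and 2ζω_n = 426 so ζ = 426/(2·344) = 0.620.
t_s ≈ 3/(ζω_n) = 3/(0.620·344) = 0.0141 s.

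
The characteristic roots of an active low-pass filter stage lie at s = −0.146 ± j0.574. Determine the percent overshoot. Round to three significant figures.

|pole| = ω_n = √(0.146² + 0.574²) = 0.592 rad/s; ζ = cos θ = σ/ω_n = 0.247.
Overshoot: exp(−π·0.247/√(1−0.247²)) = 0.450, i.e. 45.0%.

%OS ≈ 45.0%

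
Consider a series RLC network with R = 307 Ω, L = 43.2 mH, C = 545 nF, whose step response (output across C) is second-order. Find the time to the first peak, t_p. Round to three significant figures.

t_p ≈ 0.000575 s

For a series RLC circuit (capacitor voltage as output), ω_n = 1/√(LC) = 1/√(43.2 mH · 545 nF) = 6520 rad/s.
ζ = (R/2)·√(C/L) = (307/2)·√(545 nF/43.2 mH) = 0.545.
ω_d = ω_n√(1−ζ²) = 5460 rad/s. t_p = π/ω_d = 0.000575 s.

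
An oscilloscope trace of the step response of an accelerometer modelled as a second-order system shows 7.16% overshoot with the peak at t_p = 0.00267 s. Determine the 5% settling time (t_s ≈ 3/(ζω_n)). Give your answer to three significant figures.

The overshoot fixes ζ = −ln(OS)/√(π²+ln²(OS)) = 0.643.
From t_p = π/ω_d, ω_d = π/0.00267 = 1180 rad/s, so ω_n = ω_d/√(1−ζ²) = 1540 rad/s.
t_s ≈ 3/(ζω_n) = 3/(0.643·1540) = 0.00304 s.

t_s ≈ 0.00304 s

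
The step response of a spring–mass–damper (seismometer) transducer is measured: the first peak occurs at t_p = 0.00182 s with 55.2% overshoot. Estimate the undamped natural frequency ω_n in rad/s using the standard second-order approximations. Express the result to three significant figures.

ζ from %OS: ζ = |ln 0.552|/√(π²+ln²0.552) = 0.186.
From t_p = π/ω_d, ω_d = π/0.00182 = 1730 rad/s, so ω_n = ω_d/√(1−ζ²) = 1760 rad/s.

ω_n ≈ 1760 rad/s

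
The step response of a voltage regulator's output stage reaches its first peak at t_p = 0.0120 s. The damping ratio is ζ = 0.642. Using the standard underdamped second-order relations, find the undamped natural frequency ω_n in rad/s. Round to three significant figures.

Peak time t_p = π/ω_d, so ω_d = π/t_p = π/0.0120 = 262 rad/s.
ω_n = ω_d/√(1−ζ²) = 262/√0.588 = 341 rad/s.

ω_n ≈ 341 rad/s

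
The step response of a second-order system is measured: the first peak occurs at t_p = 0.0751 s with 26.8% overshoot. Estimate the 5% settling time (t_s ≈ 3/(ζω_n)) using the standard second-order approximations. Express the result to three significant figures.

t_s ≈ 0.171 s

The overshoot fixes ζ = −ln(OS)/√(π²+ln²(OS)) = 0.387.
t_p = π/ω_d ⇒ ω_d = 41.8 rad/s; then ω_n = ω_d/√(1−ζ²) = 45.4 rad/s.
t_s ≈ 3/(ζω_n) = 3/(0.387·45.4) = 0.171 s.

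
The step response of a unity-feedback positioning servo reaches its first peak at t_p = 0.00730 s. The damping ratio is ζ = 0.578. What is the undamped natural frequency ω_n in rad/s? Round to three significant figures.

ω_n ≈ 527 rad/s

Peak time t_p = π/ω_d, so ω_d = π/t_p = π/0.00730 = 430 rad/s.
ω_n = ω_d/√(1−ζ²) = 430/√0.666 = 527 rad/s.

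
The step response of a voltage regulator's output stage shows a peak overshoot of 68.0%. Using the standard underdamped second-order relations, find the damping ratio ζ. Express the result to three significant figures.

ζ ≈ 0.122

From %OS = 100·exp(−πζ/√(1−ζ²)), invert to get ζ = −ln(OS)/√(π² + ln²(OS)) with OS = 0.680.
−ln 0.680 = 0.3857, so ζ = 0.3857/√(π² + 0.1487) = 0.122.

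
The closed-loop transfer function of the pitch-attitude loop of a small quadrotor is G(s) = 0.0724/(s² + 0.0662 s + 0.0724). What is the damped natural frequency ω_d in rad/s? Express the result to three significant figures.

Matching coefficients with s² + 2ζω_n s + ω_n² gives ω_n² = 0.0724 ⇒ ω_n = 0.269 rad/s, and ζ = 0.0662/(2ω_n) = 0.123.
ω_d = 0.269·√(1 − 0.123²) = 0.267 rad/s.

ω_d ≈ 0.267 rad/s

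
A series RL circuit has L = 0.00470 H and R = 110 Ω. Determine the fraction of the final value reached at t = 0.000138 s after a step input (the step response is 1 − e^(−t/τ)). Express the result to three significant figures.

τ = L/R = 0.00470/110 = 0.0000427 s.
y(t)/y_∞ = 1 − e^(−t/τ) = 1 − e^(−0.000138/0.0000427) = 1 − e^(−3.23) = 0.960.

y/y_∞ ≈ 0.960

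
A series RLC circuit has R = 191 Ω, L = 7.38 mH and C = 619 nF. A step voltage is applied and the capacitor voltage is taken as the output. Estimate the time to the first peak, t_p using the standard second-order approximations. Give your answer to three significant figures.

t_p ≈ 0.000438 s

For a series RLC circuit (capacitor voltage as output), ω_n = 1/√(LC) = 1/√(7.38 mH · 619 nF) = 14800 rad/s.
ζ = (R/2)·√(C/L) = (191/2)·√(619 nF/7.38 mH) = 0.875.
ω_d = ω_n√(1−ζ²) = 7170 rad/s. t_p = π/ω_d = 0.000438 s.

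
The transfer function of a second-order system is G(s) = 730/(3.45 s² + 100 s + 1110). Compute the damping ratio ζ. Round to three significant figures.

ζ ≈ 0.808

Dividing through by 3.45: denominator becomes s² + 28.99 s + 321.7.
So ω_n = √321.7 = 17.9 rad/s and ζ = 28.99/(2·17.9) = 0.808.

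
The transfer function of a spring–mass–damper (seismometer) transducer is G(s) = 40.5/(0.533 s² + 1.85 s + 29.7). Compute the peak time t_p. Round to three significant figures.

t_p ≈ 0.433 s

Dividing through by 0.533: denominator becomes s² + 3.471 s + 55.72.
So ω_n = √55.72 = 7.46 rad/s and ζ = 3.471/(2·7.46) = 0.232.
ω_d = ω_n√(1−ζ²) = 7.26 rad/s. t_p = π/ω_d = 0.433 s.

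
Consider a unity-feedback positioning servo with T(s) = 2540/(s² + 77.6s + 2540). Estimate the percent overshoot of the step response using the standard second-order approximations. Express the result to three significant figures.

ω_n = √2540 = 50.4 rad/s; ζ = 77.6/(2·50.4) = 0.770.
%OS = 100·exp(−πζ/√(1−ζ²)) = 2.26%.

%OS ≈ 2.26%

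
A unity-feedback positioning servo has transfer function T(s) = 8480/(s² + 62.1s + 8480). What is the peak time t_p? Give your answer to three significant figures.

t_p ≈ 0.0362 s

Matching coefficients with s² + 2ζω_n s + ω_n² gives ω_n² = 8480 ⇒ ω_n = 92.1 rad/s, and ζ = 62.1/(2ω_n) = 0.337.
ω_d = 92.1·√(1 − 0.337²) = 86.7 rad/s. Then t_p = π/ω_d = 0.0362 s.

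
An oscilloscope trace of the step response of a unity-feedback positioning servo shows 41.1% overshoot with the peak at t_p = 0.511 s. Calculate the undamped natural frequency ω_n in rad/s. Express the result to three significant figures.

ω_n ≈ 6.39 rad/s

The overshoot fixes ζ = −ln(OS)/√(π²+ln²(OS)) = 0.272.
From t_p = π/ω_d, ω_d = π/0.511 = 6.15 rad/s, so ω_n = ω_d/√(1−ζ²) = 6.39 rad/s.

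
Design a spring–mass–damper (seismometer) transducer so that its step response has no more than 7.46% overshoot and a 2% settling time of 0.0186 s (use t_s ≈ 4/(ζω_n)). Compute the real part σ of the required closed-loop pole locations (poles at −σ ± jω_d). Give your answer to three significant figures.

The settling-time spec alone fixes σ = ζω_n = 4/t_s = 4/0.0186 = 215.
(Overshoot then fixes ζ = 0.637 and hence ω_d = σ·√(1−ζ²)/ζ = 260 rad/s.)

σ ≈ 215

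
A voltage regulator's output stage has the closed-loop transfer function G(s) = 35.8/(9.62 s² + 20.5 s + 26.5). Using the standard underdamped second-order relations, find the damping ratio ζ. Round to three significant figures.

ζ ≈ 0.642

Dividing through by 9.62: denominator becomes s² + 2.131 s + 2.755.
So ω_n = √2.755 = 1.66 rad/s and ζ = 2.131/(2·1.66) = 0.642.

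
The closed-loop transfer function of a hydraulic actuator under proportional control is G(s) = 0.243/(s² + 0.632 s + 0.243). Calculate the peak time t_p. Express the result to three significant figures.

Matching coefficients with s² + 2ζω_n s + ω_n² gives ω_n² = 0.243 ⇒ ω_n = 0.493 rad/s, and ζ = 0.632/(2ω_n) = 0.641.
ω_d = 0.493·√(1 − 0.641²) = 0.378 rad/s. Then t_p = π/ω_d = 8.30 s.

t_p ≈ 8.30 s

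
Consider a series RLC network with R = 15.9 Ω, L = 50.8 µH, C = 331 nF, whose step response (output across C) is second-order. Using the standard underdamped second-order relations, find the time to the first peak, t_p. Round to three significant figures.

t_p ≈ 0.0000168 s

For a series RLC circuit (capacitor voltage as output), ω_n = 1/√(LC) = 1/√(50.8 µH · 331 nF) = 244000 rad/s.
ζ = (R/2)·√(C/L) = (15.9/2)·√(331 nF/50.8 µH) = 0.642.
ω_d = 244000·√(1 − 0.642²) = 187000 rad/s. t_p = π/ω_d = 0.0000168 s.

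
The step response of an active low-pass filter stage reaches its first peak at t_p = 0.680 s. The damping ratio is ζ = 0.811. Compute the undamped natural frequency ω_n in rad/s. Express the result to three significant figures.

Peak time t_p = π/ω_d, so ω_d = π/t_p = π/0.680 = 4.62 rad/s.
ω_n = ω_d/√(1−ζ²) = 4.62/√0.342 = 7.90 rad/s.

ω_n ≈ 7.90 rad/s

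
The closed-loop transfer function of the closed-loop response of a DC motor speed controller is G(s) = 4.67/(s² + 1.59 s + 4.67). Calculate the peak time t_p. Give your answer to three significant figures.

t_p ≈ 1.56 s

Matching coefficients with s² + 2ζω_n s + ω_n² gives ω_n² = 4.67 ⇒ ω_n = 2.16 rad/s, and ζ = 1.59/(2ω_n) = 0.368.
ω_d = ω_n√(1−ζ²) = 2.01 rad/s. Then t_p = π/ω_d = 1.56 s.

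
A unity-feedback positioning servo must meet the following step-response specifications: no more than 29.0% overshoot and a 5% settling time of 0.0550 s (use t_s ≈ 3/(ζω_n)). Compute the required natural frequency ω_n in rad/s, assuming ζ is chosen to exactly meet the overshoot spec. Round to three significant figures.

ω_n ≈ 149 rad/s

ζ = −ln(OS)/√(π² + (ln OS)²). With OS = 0.290, ln OS = −1.238 and ζ = 1.238/3.377 = 0.367.
From t_s ≈ 3/(ζω_n): ω_n = 3/(ζ·t_s) = 3/(0.367·0.0550) = 149 rad/s.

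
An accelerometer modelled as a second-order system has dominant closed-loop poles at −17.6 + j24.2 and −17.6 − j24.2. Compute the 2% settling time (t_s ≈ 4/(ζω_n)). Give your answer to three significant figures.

For poles at −σ ± jω_d, ζω_n = σ = 17.6, so t_s ≈ 4/σ = 0.227 s.

t_s ≈ 0.227 s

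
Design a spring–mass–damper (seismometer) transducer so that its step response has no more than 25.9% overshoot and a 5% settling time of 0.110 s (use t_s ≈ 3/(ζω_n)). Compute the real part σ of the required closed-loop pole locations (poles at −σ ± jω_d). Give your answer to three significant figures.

The settling-time spec alone fixes σ = ζω_n = 3/t_s = 3/0.110 = 27.3.
(Overshoot then fixes ζ = 0.395 and hence ω_d = σ·√(1−ζ²)/ζ = 63.4 rad/s.)

σ ≈ 27.3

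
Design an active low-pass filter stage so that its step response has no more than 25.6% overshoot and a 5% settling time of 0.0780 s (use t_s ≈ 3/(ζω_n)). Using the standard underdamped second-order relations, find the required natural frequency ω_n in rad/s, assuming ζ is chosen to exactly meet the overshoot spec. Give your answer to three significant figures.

ω_n ≈ 96.7 rad/s

From %OS = 100·exp(−πζ/√(1−ζ²)), invert to get ζ = −ln(OS)/√(π² + ln²(OS)) with OS = 0.256.
−ln 0.256 = 1.363, so ζ = 1.363/√(π² + 1.857) = 0.398.
Then ω_n = 3/(ζ t_s) = 3/(0.398 × 0.0780) = 96.7 rad/s.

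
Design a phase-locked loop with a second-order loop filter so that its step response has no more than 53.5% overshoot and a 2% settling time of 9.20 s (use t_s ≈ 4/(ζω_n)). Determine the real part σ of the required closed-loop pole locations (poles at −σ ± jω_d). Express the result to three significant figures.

The settling-time spec alone fixes σ = ζω_n = 4/t_s = 4/9.20 = 0.435.
(Overshoot then fixes ζ = 0.195 and hence ω_d = σ·√(1−ζ²)/ζ = 2.18 rad/s.)

σ ≈ 0.435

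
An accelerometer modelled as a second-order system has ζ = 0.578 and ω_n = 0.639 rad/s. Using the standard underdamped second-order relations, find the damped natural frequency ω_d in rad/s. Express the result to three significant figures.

ω_d ≈ 0.521 rad/s

ω_d = ω_n√(1−ζ²) = 0.639·√0.666 = 0.521 rad/s.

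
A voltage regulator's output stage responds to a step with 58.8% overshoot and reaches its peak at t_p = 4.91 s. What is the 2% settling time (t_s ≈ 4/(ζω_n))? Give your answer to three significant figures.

ζ from %OS: ζ = |ln 0.588|/√(π²+ln²0.588) = 0.167.
t_p = π/ω_d ⇒ ω_d = 0.640 rad/s; then ω_n = ω_d/√(1−ζ²) = 0.649 rad/s.
t_s ≈ 4/(ζω_n) = 4/(0.167·0.649) = 37.0 s.

t_s ≈ 37.0 s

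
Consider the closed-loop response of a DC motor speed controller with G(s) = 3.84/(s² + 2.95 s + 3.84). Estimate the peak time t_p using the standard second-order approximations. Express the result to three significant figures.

t_p ≈ 2.44 s

Matching coefficients with s² + 2ζω_n s + ω_n² gives ω_n² = 3.84 ⇒ ω_n = 1.96 rad/s, and ζ = 2.95/(2ω_n) = 0.753.
ω_d = 1.96·√(1 − 0.753²) = 1.29 rad/s. Then t_p = π/ω_d = 2.44 s.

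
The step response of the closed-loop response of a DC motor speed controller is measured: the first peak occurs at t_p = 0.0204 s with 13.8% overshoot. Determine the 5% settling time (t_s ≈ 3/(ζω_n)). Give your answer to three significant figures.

t_s ≈ 0.0309 s

From the overshoot, ζ = −ln(OS)/√(π²+ln²(OS)) = 0.533.
From t_p = π/ω_d, ω_d = π/0.0204 = 154 rad/s, so ω_n = ω_d/√(1−ζ²) = 182 rad/s.
t_s ≈ 3/(ζω_n) = 3/(0.533·182) = 0.0309 s.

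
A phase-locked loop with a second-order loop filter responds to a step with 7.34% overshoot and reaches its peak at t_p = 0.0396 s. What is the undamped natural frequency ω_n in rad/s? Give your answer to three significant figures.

ω_n ≈ 103 rad/s

From the overshoot, ζ = −ln(OS)/√(π²+ln²(OS)) = 0.639.
t_p = π/ω_d ⇒ ω_d = 79.3 rad/s; then ω_n = ω_d/√(1−ζ²) = 103 rad/s.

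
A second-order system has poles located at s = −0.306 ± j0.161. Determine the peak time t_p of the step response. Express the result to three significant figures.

t_p ≈ 19.5 s

t_p = π/ω_d with ω_d = 0.161 (the imaginary part), so t_p = 19.5 s.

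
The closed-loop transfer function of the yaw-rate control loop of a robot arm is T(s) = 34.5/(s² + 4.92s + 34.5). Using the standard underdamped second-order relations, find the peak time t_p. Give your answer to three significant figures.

Matching coefficients with s² + 2ζω_n s + ω_n² gives ω_n² = 34.5 ⇒ ω_n = 5.87 rad/s, and ζ = 4.92/(2ω_n) = 0.419.
ω_d = ω_n√(1−ζ²) = 5.33 rad/s. Then t_p = π/ω_d = 0.589 s.

t_p ≈ 0.589 s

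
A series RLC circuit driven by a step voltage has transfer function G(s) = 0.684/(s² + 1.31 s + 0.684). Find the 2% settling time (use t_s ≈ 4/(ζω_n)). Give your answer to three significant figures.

t_s ≈ 6.11 s

ω_n = √0.684 = 0.827 rad/s; ζ = 1.31/(2·0.827) = 0.792.
t_s ≈ 4/(ζω_n) = 4/(0.792·0.827) = 6.11 s.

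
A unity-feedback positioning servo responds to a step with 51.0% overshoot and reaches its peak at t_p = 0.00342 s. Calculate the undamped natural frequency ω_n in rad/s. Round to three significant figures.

ω_n ≈ 939 rad/s

The overshoot fixes ζ = −ln(OS)/√(π²+ln²(OS)) = 0.210.
t_p = π/ω_d ⇒ ω_d = 919 rad/s; then ω_n = ω_d/√(1−ζ²) = 939 rad/s.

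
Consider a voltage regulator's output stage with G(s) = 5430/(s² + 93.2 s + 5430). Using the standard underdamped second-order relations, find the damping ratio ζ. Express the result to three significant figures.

ζ ≈ 0.632

Matching coefficients with s² + 2ζω_n s + ω_n² gives ω_n² = 5430 ⇒ ω_n = 73.7 rad/s, and ζ = 93.2/(2ω_n) = 0.632.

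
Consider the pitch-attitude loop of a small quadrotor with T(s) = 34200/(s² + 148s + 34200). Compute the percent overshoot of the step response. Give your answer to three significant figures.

%OS ≈ 25.4%

Matching coefficients with s² + 2ζω_n s + ω_n² gives ω_n² = 34200 ⇒ ω_n = 185 rad/s, and ζ = 148/(2ω_n) = 0.400.
Overshoot: exp(−π·0.400/√(1−0.400²)) = 0.254, i.e. 25.4%.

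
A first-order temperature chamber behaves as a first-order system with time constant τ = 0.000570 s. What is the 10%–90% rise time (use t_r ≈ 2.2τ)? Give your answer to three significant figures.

t_r ≈ 2.2τ = 0.00125 s.

t_r ≈ 0.00125 s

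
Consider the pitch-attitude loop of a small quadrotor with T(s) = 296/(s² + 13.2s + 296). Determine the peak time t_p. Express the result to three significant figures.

Matching coefficients with s² + 2ζω_n s + ω_n² gives ω_n² = 296 ⇒ ω_n = 17.2 rad/s, and ζ = 13.2/(2ω_n) = 0.384.
The damped frequency ω_d = ω_n√(1−ζ²) = 15.9 rad/s. Then t_p = π/ω_d = 0.198 s.

t_p ≈ 0.198 s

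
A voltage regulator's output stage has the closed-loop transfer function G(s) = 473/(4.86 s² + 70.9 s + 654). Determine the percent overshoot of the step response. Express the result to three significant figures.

%OS ≈ 7.88%

Dividing through by 4.86: denominator becomes s² + 14.59 s + 134.6.
So ω_n = √134.6 = 11.6 rad/s and ζ = 14.59/(2·11.6) = 0.629.
%OS = 100·exp(−πζ/√(1−ζ²)) = 7.88%.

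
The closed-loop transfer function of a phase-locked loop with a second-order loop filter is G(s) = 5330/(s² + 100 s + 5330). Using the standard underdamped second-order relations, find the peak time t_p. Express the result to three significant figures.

ω_n = √5330 = 73.0 rad/s; ζ = 100/(2·73.0) = 0.685.
The damped frequency ω_d = ω_n√(1−ζ²) = 53.2 rad/s. Then t_p = π/ω_d = 0.0591 s.

t_p ≈ 0.0591 s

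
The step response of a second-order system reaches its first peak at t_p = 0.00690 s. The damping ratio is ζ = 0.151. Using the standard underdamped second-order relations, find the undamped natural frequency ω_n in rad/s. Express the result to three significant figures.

ω_n ≈ 461 rad/s

Peak time t_p = π/ω_d, so ω_d = π/t_p = π/0.00690 = 455 rad/s.
ω_n = ω_d/√(1−ζ²) = 455/√0.977 = 461 rad/s.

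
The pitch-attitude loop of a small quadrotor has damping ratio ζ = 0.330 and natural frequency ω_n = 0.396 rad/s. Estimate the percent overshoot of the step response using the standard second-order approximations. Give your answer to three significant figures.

%OS ≈ 33.3%

For an underdamped second-order system, %OS = 100·exp(−πζ/√(1−ζ²)).
πζ/√(1−ζ²) = π·0.330/√(1−0.109) = 1.098, so %OS = 100·e^(−1.098) = 33.3%.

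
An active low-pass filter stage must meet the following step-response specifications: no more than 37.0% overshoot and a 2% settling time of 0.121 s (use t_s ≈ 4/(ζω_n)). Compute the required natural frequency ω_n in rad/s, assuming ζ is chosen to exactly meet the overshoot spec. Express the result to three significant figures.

ω_n ≈ 110 rad/s

ζ = −ln(OS)/√(π² + (ln OS)²). With OS = 0.370, ln OS = −0.9943 and ζ = 0.9943/3.295 = 0.302.
From t_s ≈ 4/(ζω_n): ω_n = 4/(ζ·t_s) = 4/(0.302·0.121) = 110 rad/s.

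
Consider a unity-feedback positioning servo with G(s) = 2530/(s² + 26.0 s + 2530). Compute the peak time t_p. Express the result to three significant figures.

t_p ≈ 0.0647 s

Matching coefficients with s² + 2ζω_n s + ω_n² gives ω_n² = 2530 ⇒ ω_n = 50.3 rad/s, and ζ = 26.0/(2ω_n) = 0.258.
The damped frequency ω_d = ω_n√(1−ζ²) = 48.6 rad/s. Then t_p = π/ω_d = 0.0647 s.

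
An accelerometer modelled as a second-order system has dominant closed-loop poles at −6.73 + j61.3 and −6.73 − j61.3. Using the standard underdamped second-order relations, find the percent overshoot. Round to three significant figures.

With σ = 6.73, ω_d = 61.3: ω_n = √(σ²+ω_d²) = 61.7 rad/s, ζ = σ/ω_n = 0.109.
%OS = 100 e^{−πζ/√(1−ζ²)} with ζ = 0.109 gives 70.8%.

%OS ≈ 70.8%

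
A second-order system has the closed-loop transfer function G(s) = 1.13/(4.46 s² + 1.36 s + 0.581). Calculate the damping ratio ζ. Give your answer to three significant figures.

Dividing through by 4.46: denominator becomes s² + 0.3049 s + 0.1303.
So ω_n = √0.1303 = 0.361 rad/s and ζ = 0.3049/(2·0.361) = 0.422.

ζ ≈ 0.422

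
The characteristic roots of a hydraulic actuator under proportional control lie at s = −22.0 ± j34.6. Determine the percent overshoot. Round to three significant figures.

|pole| = ω_n = √(22.0² + 34.6²) = 41.0 rad/s; ζ = cos θ = σ/ω_n = 0.537.
%OS = 100 e^{−πζ/√(1−ζ²)} with ζ = 0.537 gives 13.6%.

%OS ≈ 13.6%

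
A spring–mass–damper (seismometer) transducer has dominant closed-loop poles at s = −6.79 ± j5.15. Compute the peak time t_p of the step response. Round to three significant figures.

t_p = π/ω_d with ω_d = 5.15 (the imaginary part), so t_p = 0.610 s.

t_p ≈ 0.610 s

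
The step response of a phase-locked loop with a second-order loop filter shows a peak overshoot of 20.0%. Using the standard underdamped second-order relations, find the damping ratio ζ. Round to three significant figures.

ζ ≈ 0.456

From %OS = 100·exp(−πζ/√(1−ζ²)), invert to get ζ = −ln(OS)/√(π² + ln²(OS)) with OS = 0.200.
−ln 0.200 = 1.609, so ζ = 1.609/√(π² + 2.590) = 0.456.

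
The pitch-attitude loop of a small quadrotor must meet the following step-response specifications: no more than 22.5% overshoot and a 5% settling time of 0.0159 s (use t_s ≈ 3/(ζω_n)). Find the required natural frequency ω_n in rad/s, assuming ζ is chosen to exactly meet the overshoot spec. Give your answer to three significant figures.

ω_n ≈ 440 rad/s

From %OS = 100·exp(−πζ/√(1−ζ²)), invert to get ζ = −ln(OS)/√(π² + ln²(OS)) with OS = 0.225.
−ln 0.225 = 1.492, so ζ = 1.492/√(π² + 2.225) = 0.429.
From t_s ≈ 3/(ζω_n): ω_n = 3/(ζ·t_s) = 3/(0.429·0.0159) = 440 rad/s.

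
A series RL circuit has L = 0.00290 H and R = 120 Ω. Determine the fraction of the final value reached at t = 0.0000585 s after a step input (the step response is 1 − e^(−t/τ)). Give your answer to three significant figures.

y/y_∞ ≈ 0.911

τ = L/R = 0.00290/120 = 0.0000242 s.
y(t)/y_∞ = 1 − e^(−t/τ) = 1 − e^(−0.0000585/0.0000242) = 1 − e^(−2.42) = 0.911.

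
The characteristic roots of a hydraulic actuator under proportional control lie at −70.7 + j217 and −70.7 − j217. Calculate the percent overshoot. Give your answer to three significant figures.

The poles are at −σ ± jω_d with σ = 70.7 and ω_d = 217, so ω_n = √(σ²+ω_d²) = 228 rad/s and ζ = σ/ω_n = 0.310.
Overshoot: exp(−π·0.310/√(1−0.310²)) = 0.359, i.e. 35.9%.

%OS ≈ 35.9%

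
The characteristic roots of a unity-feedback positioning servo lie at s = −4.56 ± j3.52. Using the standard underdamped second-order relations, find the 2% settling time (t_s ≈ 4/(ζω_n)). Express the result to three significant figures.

t_s ≈ 0.877 s

For poles at −σ ± jω_d, ζω_n = σ = 4.56, so t_s ≈ 4/σ = 0.877 s.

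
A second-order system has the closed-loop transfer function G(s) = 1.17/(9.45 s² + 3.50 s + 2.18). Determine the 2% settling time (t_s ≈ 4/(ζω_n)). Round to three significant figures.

t_s ≈ 21.6 s

Dividing through by 9.45: denominator becomes s² + 0.3704 s + 0.2307.
So ω_n = √0.2307 = 0.480 rad/s and ζ = 0.3704/(2·0.480) = 0.386.
t_s ≈ 4/(ζω_n) = 21.6 s.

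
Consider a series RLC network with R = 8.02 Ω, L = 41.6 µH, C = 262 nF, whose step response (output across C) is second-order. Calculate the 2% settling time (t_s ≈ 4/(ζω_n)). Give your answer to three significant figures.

t_s ≈ 0.0000415 s

For a series RLC circuit (capacitor voltage as output), ω_n = 1/√(LC) = 1/√(41.6 µH · 262 nF) = 303000 rad/s.
ζ = (R/2)·√(C/L) = (8.02/2)·√(262 nF/41.6 µH) = 0.318.
t_s ≈ 4/(ζω_n) = 0.0000415 s.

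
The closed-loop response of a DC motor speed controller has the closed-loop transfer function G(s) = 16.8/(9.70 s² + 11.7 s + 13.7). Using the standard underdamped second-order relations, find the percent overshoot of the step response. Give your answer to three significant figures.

Dividing through by 9.70: denominator becomes s² + 1.206 s + 1.412.
So ω_n = √1.412 = 1.19 rad/s and ζ = 1.206/(2·1.19) = 0.507.
%OS = 100 e^{−πζ/√(1−ζ²)} with ζ = 0.507 gives 15.7%.

%OS ≈ 15.7%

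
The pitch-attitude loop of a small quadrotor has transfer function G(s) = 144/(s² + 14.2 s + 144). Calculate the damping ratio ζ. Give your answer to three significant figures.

Comparing the denominator to s² + 2ζω_n s + ω_n²: ω_n = √144 = 12.0 rad/s, and 2ζω_n = 14.2 so ζ = 14.2/(2·12.0) = 0.592.

ζ ≈ 0.592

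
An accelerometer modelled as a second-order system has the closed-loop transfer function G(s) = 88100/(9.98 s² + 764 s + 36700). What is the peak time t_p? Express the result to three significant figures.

t_p ≈ 0.0668 s

Dividing through by 9.98: denominator becomes s² + 76.55 s + 3677.
So ω_n = √3677 = 60.6 rad/s and ζ = 76.55/(2·60.6) = 0.631.
ω_d = ω_n√(1−ζ²) = 47.0 rad/s. t_p = π/ω_d = 0.0668 s.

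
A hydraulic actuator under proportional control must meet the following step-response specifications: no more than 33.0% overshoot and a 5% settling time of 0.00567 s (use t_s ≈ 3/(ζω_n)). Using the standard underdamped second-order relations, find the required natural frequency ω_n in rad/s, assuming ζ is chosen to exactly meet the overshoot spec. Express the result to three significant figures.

Inverting the overshoot relation: ζ = |ln 0.330|/√(π² + ln²0.330) = 0.333.
Then ω_n = 3/(ζ t_s) = 3/(0.333 × 0.00567) = 1590 rad/s.

ω_n ≈ 1590 rad/s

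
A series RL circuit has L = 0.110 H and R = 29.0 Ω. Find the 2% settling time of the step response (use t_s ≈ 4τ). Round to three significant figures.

t_s ≈ 0.0152 s

τ = L/R = 0.110/29.0 = 0.00379 s.
t_s ≈ 4τ = 0.0152 s.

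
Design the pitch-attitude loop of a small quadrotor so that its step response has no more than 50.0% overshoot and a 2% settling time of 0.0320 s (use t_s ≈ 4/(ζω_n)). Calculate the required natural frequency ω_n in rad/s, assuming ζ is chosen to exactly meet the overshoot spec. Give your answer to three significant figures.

ζ = −ln(OS)/√(π² + (ln OS)²). With OS = 0.500, ln OS = −0.6931 and ζ = 0.6931/3.217 = 0.215.
From t_s ≈ 4/(ζω_n): ω_n = 4/(ζ·t_s) = 4/(0.215·0.0320) = 580 rad/s.

ω_n ≈ 580 rad/s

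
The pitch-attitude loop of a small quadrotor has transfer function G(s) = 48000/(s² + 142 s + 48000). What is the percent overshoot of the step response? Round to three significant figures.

ω_n = √48000 = 219 rad/s; ζ = 142/(2·219) = 0.324.
%OS = 100·exp(−πζ/√(1−ζ²)) = 34.1%.

%OS ≈ 34.1%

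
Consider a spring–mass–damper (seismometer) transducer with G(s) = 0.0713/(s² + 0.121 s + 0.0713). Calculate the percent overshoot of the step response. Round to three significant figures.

%OS ≈ 48.2%

Matching coefficients with s² + 2ζω_n s + ω_n² gives ω_n² = 0.0713 ⇒ ω_n = 0.267 rad/s, and ζ = 0.121/(2ω_n) = 0.227.
%OS = 100·exp(−πζ/√(1−ζ²)) = 48.2%.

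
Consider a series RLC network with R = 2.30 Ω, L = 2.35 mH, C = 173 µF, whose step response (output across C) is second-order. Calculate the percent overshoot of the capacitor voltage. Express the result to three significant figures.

%OS ≈ 35.6%

For a series RLC circuit (capacitor voltage as output), ω_n = 1/√(LC) = 1/√(2.35 mH · 173 µF) = 1570 rad/s.
ζ = (R/2)·√(C/L) = (2.30/2)·√(173 µF/2.35 mH) = 0.312.
%OS = 100 e^{−πζ/√(1−ζ²)} with ζ = 0.312 gives 35.6%.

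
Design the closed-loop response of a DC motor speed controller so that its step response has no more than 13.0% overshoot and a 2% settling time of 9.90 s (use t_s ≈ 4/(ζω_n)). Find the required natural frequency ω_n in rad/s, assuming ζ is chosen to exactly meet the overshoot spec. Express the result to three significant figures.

From %OS = 100·exp(−πζ/√(1−ζ²)), invert to get ζ = −ln(OS)/√(π² + ln²(OS)) with OS = 0.130.
−ln 0.130 = 2.040, so ζ = 2.040/√(π² + 4.163) = 0.545.
From t_s ≈ 4/(ζω_n): ω_n = 4/(ζ·t_s) = 4/(0.545·9.90) = 0.742 rad/s.

ω_n ≈ 0.742 rad/s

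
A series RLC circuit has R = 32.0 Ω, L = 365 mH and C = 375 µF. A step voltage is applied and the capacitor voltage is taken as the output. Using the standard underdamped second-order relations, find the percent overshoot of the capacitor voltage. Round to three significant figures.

%OS ≈ 15.3%

For a series RLC circuit (capacitor voltage as output), ω_n = 1/√(LC) = 1/√(365 mH · 375 µF) = 85.5 rad/s.
ζ = (R/2)·√(C/L) = (32.0/2)·√(375 µF/365 mH) = 0.513.
%OS = 100 e^{−πζ/√(1−ζ²)} with ζ = 0.513 gives 15.3%.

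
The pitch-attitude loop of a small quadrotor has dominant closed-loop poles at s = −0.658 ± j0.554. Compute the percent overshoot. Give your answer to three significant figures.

%OS ≈ 2.40%

|pole| = ω_n = √(0.658² + 0.554²) = 0.860 rad/s; ζ = cos θ = σ/ω_n = 0.765.
Overshoot: exp(−π·0.765/√(1−0.765²)) = 0.0240, i.e. 2.40%.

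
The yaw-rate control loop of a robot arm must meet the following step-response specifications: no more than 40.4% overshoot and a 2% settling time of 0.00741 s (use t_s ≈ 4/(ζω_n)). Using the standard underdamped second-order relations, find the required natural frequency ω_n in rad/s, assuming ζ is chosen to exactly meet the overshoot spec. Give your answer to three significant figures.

Inverting the overshoot relation: ζ = |ln 0.404|/√(π² + ln²0.404) = 0.277.
From t_s ≈ 4/(ζω_n): ω_n = 4/(ζ·t_s) = 4/(0.277·0.00741) = 1950 rad/s.

ω_n ≈ 1950 rad/s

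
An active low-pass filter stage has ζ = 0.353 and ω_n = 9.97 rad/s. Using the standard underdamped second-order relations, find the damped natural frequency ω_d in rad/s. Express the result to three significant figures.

ω_d ≈ 9.33 rad/s

ω_d = ω_n√(1−ζ²) = 9.97·√0.875 = 9.33 rad/s.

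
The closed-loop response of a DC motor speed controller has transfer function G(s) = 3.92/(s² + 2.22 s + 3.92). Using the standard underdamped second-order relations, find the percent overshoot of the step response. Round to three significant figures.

Comparing the denominator to s² + 2ζω_n s + ω_n²: ω_n = √3.92 = 1.98 rad/s, and 2ζω_n = 2.22 so ζ = 2.22/(2·1.98) = 0.561.
%OS = 100 e^{−πζ/√(1−ζ²)} with ζ = 0.561 gives 11.9%.

%OS ≈ 11.9%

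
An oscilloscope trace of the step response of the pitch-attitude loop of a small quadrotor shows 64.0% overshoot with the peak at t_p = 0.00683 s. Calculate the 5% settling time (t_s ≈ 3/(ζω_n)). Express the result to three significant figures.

The overshoot fixes ζ = −ln(OS)/√(π²+ln²(OS)) = 0.141.
From t_p = π/ω_d, ω_d = π/0.00683 = 460 rad/s, so ω_n = ω_d/√(1−ζ²) = 465 rad/s.
t_s ≈ 3/(ζω_n) = 3/(0.141·465) = 0.0459 s.

t_s ≈ 0.0459 s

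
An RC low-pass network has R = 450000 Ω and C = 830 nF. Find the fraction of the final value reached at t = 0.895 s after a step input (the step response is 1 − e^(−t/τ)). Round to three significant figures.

τ = RC = 450000 × 830 nF = 0.373 s.
y(t)/y_∞ = 1 − e^(−t/τ) = 1 − e^(−0.895/0.373) = 1 − e^(−2.40) = 0.909.

y/y_∞ ≈ 0.909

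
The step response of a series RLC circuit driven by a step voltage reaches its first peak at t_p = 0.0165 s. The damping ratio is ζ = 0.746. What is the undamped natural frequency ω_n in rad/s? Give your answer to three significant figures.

Peak time t_p = π/ω_d, so ω_d = π/t_p = π/0.0165 = 190 rad/s.
ω_n = ω_d/√(1−ζ²) = 190/√0.443 = 286 rad/s.

ω_n ≈ 286 rad/s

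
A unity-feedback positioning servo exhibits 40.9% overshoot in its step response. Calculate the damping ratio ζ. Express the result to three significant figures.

Inverting the overshoot relation: ζ = |ln 0.409|/√(π² + ln²0.409) = 0.274.

ζ ≈ 0.274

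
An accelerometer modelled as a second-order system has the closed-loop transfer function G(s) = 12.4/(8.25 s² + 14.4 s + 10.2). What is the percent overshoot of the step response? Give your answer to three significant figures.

%OS ≈ 1.87%

Dividing through by 8.25: denominator becomes s² + 1.745 s + 1.236.
So ω_n = √1.236 = 1.11 rad/s and ζ = 1.745/(2·1.11) = 0.785.
%OS = 100·exp(−πζ/√(1−ζ²)) = 1.87%.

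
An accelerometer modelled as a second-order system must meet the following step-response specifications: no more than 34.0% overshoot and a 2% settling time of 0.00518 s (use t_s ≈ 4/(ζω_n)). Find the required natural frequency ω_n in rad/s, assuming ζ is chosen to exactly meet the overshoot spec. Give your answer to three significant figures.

ω_n ≈ 2380 rad/s

Inverting the overshoot relation: ζ = |ln 0.340|/√(π² + ln²0.340) = 0.325.
Then ω_n = 4/(ζ t_s) = 4/(0.325 × 0.00518) = 2380 rad/s.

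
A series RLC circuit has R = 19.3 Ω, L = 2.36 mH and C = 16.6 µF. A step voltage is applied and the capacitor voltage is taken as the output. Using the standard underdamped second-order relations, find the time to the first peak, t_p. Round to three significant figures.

For a series RLC circuit (capacitor voltage as output), ω_n = 1/√(LC) = 1/√(2.36 mH · 16.6 µF) = 5050 rad/s.
ζ = (R/2)·√(C/L) = (19.3/2)·√(16.6 µF/2.36 mH) = 0.809.
ω_d = ω_n√(1−ζ²) = 2970 rad/s. t_p = π/ω_d = 0.00106 s.

t_p ≈ 0.00106 s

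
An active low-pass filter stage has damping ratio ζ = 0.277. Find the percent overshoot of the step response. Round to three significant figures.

%OS ≈ 40.4%

For an underdamped second-order system, %OS = 100·exp(−πζ/√(1−ζ²)).
πζ/√(1−ζ²) = π·0.277/√(1−0.0767) = 0.9057, so %OS = 100·e^(−0.9057) = 40.4%.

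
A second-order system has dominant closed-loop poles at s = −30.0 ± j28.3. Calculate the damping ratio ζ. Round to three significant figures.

The poles are at −σ ± jω_d with σ = 30.0 and ω_d = 28.3, so ω_n = √(σ²+ω_d²) = 41.2 rad/s and ζ = σ/ω_n = 0.727.

ζ ≈ 0.727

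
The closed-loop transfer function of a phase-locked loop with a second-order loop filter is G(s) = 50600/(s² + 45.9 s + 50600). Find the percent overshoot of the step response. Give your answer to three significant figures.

Comparing the denominator to s² + 2ζω_n s + ω_n²: ω_n = √50600 = 225 rad/s, and 2ζω_n = 45.9 so ζ = 45.9/(2·225) = 0.102.
Overshoot: exp(−π·0.102/√(1−0.102²)) = 0.725, i.e. 72.5%.

%OS ≈ 72.5%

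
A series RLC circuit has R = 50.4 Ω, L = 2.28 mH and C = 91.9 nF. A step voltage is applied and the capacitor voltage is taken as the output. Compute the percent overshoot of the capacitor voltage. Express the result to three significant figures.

%OS ≈ 60.1%

For a series RLC circuit (capacitor voltage as output), ω_n = 1/√(LC) = 1/√(2.28 mH · 91.9 nF) = 69100 rad/s.
ζ = (R/2)·√(C/L) = (50.4/2)·√(91.9 nF/2.28 mH) = 0.160.
%OS = 100 e^{−πζ/√(1−ζ²)} with ζ = 0.160 gives 60.1%.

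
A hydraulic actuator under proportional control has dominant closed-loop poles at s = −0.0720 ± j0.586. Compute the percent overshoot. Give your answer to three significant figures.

The poles are at −σ ± jω_d with σ = 0.0720 and ω_d = 0.586, so ω_n = √(σ²+ω_d²) = 0.590 rad/s and ζ = σ/ω_n = 0.122.
%OS = 100 e^{−πζ/√(1−ζ²)} with ζ = 0.122 gives 68.0%.

%OS ≈ 68.0%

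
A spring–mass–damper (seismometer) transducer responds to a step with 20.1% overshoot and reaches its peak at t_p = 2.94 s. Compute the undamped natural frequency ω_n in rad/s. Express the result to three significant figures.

From the overshoot, ζ = −ln(OS)/√(π²+ln²(OS)) = 0.455.
t_p = π/ω_d ⇒ ω_d = 1.07 rad/s; then ω_n = ω_d/√(1−ζ²) = 1.20 rad/s.

ω_n ≈ 1.20 rad/s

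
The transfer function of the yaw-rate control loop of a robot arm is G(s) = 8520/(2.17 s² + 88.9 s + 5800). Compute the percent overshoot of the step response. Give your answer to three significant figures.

%OS ≈ 25.8%

Dividing through by 2.17: denominator becomes s² + 40.97 s + 2673.
So ω_n = √2673 = 51.7 rad/s and ζ = 40.97/(2·51.7) = 0.396.
%OS = 100 e^{−πζ/√(1−ζ²)} with ζ = 0.396 gives 25.8%.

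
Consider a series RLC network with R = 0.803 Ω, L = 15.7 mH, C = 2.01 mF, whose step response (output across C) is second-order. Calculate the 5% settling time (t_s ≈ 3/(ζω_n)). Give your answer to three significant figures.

For a series RLC circuit (capacitor voltage as output), ω_n = 1/√(LC) = 1/√(15.7 mH · 2.01 mF) = 178 rad/s.
ζ = (R/2)·√(C/L) = (0.803/2)·√(2.01 mF/15.7 mH) = 0.144.
t_s ≈ 3/(ζω_n) = 0.117 s.

t_s ≈ 0.117 s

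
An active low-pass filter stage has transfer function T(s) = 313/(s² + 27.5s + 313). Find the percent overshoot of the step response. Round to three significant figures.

%OS ≈ 2.06%

Matching coefficients with s² + 2ζω_n s + ω_n² gives ω_n² = 313 ⇒ ω_n = 17.7 rad/s, and ζ = 27.5/(2ω_n) = 0.777.
%OS = 100·exp(−πζ/√(1−ζ²)) = 2.06%.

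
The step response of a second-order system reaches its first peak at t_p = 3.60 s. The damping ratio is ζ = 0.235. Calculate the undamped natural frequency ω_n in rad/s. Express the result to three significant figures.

ω_n ≈ 0.898 rad/s

Peak time t_p = π/ω_d, so ω_d = π/t_p = π/3.60 = 0.873 rad/s.
ω_n = ω_d/√(1−ζ²) = 0.873/√0.945 = 0.898 rad/s.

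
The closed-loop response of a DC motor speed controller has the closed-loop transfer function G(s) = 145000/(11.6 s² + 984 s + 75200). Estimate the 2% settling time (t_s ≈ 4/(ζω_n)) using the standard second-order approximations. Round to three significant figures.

Dividing through by 11.6: denominator becomes s² + 84.83 s + 6483.
So ω_n = √6483 = 80.5 rad/s and ζ = 84.83/(2·80.5) = 0.527.
t_s ≈ 4/(ζω_n) = 0.0943 s.

t_s ≈ 0.0943 s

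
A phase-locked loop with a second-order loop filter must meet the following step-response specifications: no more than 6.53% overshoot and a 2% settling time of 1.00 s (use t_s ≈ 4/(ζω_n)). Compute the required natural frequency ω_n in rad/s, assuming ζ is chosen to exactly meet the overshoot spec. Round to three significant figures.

From %OS = 100·exp(−πζ/√(1−ζ²)), invert to get ζ = −ln(OS)/√(π² + ln²(OS)) with OS = 0.0653.
−ln 0.0653 = 2.729, so ζ = 2.729/√(π² + 7.446) = 0.656.
From t_s ≈ 4/(ζω_n): ω_n = 4/(ζ·t_s) = 4/(0.656·1.00) = 6.10 rad/s.

ω_n ≈ 6.10 rad/s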